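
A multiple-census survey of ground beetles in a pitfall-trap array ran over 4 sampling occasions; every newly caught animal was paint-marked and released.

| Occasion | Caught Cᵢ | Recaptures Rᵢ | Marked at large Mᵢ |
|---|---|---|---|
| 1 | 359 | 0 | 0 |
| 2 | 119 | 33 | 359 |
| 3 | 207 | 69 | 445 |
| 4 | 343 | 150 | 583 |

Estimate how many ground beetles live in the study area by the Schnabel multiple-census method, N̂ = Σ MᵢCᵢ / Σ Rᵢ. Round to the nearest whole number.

Σ MᵢCᵢ = 0·359 + 359·119 + 445·207 + 583·343 = 0 + 42721 + 92115 + 199969 = 334805
Σ Rᵢ = 0 + 33 + 69 + 150 = 252
N̂ = 334805 / 252 ≈ 1328.6 → 1329

N ≈ 1329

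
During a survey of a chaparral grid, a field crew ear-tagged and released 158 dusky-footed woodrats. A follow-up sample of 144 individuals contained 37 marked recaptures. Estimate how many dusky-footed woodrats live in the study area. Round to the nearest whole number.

N ≈ 615

If marked individuals mix randomly, R/C ≈ M/N, giving N ≈ M·C/R.
N = (158 × 144) / 37 = 22752 / 37 ≈ 614.9 → 615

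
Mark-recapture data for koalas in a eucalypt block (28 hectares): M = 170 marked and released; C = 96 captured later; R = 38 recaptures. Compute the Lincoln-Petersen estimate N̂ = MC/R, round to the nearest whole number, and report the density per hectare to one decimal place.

density ≈ 15.3 koalas per hectare

N̂ = 170·96/38 = 16320/38 ≈ 429.47 → 429
Density = N̂ / area = 429 / 28 ≈ 15.32 → 15.3 per hectare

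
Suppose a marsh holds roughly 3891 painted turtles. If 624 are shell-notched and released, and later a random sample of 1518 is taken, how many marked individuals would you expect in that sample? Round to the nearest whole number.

The marked fraction of the population is 624/3891, so in a sample of 1518 expect C·(M/N) marked.
E[R] = 624 × 1518 / 3891 = 947232 / 3891 ≈ 243.4 → 243

expected recaptures ≈ 243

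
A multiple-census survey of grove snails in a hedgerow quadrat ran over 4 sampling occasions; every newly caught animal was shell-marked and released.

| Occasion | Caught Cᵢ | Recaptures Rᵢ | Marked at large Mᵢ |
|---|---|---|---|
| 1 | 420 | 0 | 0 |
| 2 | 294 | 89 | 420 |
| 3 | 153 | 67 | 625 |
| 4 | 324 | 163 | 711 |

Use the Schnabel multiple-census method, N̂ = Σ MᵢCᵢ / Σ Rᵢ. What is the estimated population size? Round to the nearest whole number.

Σ MᵢCᵢ = 0·420 + 420·294 + 625·153 + 711·324 = 0 + 123480 + 95625 + 230364 = 449469
Σ Rᵢ = 0 + 89 + 67 + 163 = 319
N̂ = 449469 / 319 ≈ 1409.0 → 1409

N ≈ 1409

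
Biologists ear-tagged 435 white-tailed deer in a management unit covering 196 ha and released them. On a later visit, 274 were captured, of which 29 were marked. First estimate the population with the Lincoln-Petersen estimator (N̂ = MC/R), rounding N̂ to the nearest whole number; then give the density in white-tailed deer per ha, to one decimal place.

density ≈ 21.0 white-tailed deer per ha

N̂ = 435·274/29 = 119190/29 = 4110
Density = N̂ / area = 4110 / 196 ≈ 20.97 → 21.0 per ha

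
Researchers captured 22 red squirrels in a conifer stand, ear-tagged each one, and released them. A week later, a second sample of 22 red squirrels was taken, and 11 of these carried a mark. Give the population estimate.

N = (22 × 22) / 11 = 484 / 11 = 44

N = 44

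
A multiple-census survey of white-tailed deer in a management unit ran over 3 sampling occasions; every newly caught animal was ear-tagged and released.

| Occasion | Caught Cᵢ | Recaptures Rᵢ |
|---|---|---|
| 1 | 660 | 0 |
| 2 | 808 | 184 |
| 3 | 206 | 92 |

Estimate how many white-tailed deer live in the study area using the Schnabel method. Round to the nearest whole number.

N ≈ 2891

Marked at large before each occasion: Mᵢ = Σⱼ<ᵢ (Cⱼ − Rⱼ) → M1=0, M2=660, M3=1284
Σ MᵢCᵢ = 0·660 + 660·808 + 1284·206 = 0 + 533280 + 264504 = 797784
Σ Rᵢ = 0 + 184 + 92 = 276
N̂ = 797784 / 276 ≈ 2890.5 → 2891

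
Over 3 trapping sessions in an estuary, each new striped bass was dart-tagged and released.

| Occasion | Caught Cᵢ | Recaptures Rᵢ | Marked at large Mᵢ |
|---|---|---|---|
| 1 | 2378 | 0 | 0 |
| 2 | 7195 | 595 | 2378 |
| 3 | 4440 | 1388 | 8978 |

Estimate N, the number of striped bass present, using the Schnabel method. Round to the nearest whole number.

N ≈ 28,730

Σ MᵢCᵢ = 0·2378 + 2378·7195 + 8978·4440 = 0 + 17109710 + 39862320 = 56972030
Σ Rᵢ = 0 + 595 + 1388 = 1983
N̂ = 56972030 / 1983 ≈ 28730.2 → 28730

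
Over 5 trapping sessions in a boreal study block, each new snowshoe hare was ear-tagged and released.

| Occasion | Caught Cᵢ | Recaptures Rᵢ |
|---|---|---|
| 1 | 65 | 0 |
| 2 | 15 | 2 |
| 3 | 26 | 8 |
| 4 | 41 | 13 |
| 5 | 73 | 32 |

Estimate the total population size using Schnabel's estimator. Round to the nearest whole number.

Marked at large before each occasion: Mᵢ = Σⱼ<ᵢ (Cⱼ − Rⱼ) → M1=0, M2=65, M3=78, M4=96, M5=124
Σ MᵢCᵢ = 0·65 + 65·15 + 78·26 + 96·41 + 124·73 = 0 + 975 + 2028 + 3936 + 9052 = 15991
Σ Rᵢ = 0 + 2 + 8 + 13 + 32 = 55
N̂ = 15991 / 55 ≈ 290.7 → 291

N ≈ 291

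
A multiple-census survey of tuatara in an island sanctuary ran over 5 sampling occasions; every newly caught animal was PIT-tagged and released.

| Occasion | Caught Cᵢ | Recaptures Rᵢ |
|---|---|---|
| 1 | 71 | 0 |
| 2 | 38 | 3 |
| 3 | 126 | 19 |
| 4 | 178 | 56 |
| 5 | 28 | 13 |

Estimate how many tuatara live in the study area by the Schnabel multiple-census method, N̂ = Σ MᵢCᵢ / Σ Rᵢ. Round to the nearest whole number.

N ≈ 696

Marked at large before each occasion: Mᵢ = Σⱼ<ᵢ (Cⱼ − Rⱼ) → M1=0, M2=71, M3=106, M4=213, M5=335
Σ MᵢCᵢ = 0·71 + 71·38 + 106·126 + 213·178 + 335·28 = 0 + 2698 + 13356 + 37914 + 9380 = 63348
Σ Rᵢ = 0 + 3 + 19 + 56 + 13 = 91
N̂ = 63348 / 91 ≈ 696.1 → 696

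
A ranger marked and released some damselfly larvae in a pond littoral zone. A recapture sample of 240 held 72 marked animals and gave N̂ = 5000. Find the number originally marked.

M = 1500

From N = M·C/R: M = N·R / C = 5000·72 / 240 = 360000 / 240 = 1500.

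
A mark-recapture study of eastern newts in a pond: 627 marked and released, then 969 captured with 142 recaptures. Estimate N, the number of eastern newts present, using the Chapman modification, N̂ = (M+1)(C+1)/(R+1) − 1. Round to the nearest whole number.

N̂ = (627+1)(969+1)/(142+1) − 1 = 628·970/143 − 1
= 609160/143 − 1 ≈ 4259.9 − 1 ≈ 4258.9 → 4259

N ≈ 4259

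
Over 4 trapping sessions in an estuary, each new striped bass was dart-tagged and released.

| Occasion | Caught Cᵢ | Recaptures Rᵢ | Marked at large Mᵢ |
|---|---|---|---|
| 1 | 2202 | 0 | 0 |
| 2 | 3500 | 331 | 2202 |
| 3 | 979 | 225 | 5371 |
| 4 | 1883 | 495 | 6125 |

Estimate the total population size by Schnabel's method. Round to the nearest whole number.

Σ MᵢCᵢ = 0·2202 + 2202·3500 + 5371·979 + 6125·1883 = 0 + 7707000 + 5258209 + 11533375 = 24498584
Σ Rᵢ = 0 + 331 + 225 + 495 = 1051
N̂ = 24498584 / 1051 ≈ 23309.8 → 23310

N ≈ 23,310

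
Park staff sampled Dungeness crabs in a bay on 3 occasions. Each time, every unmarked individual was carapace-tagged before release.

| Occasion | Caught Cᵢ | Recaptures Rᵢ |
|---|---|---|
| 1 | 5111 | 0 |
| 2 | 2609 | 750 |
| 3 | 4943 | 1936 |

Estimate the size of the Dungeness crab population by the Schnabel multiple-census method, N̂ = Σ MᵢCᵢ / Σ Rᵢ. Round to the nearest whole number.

Marked at large before each occasion: Mᵢ = Σⱼ<ᵢ (Cⱼ − Rⱼ) → M1=0, M2=5111, M3=6970
Σ MᵢCᵢ = 0·5111 + 5111·2609 + 6970·4943 = 0 + 13334599 + 34452710 = 47787309
Σ Rᵢ = 0 + 750 + 1936 = 2686
N̂ = 47787309 / 2686 ≈ 17791.3 → 17791

N ≈ 17,791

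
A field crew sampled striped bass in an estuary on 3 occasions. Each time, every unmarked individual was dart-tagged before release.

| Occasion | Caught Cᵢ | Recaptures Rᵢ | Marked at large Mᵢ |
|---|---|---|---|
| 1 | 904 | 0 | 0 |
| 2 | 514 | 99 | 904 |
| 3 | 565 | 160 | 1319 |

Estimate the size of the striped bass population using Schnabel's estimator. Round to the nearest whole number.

Σ MᵢCᵢ = 0·904 + 904·514 + 1319·565 = 0 + 464656 + 745235 = 1209891
Σ Rᵢ = 0 + 99 + 160 = 259
N̂ = 1209891 / 259 ≈ 4671.4 → 4671

N ≈ 4671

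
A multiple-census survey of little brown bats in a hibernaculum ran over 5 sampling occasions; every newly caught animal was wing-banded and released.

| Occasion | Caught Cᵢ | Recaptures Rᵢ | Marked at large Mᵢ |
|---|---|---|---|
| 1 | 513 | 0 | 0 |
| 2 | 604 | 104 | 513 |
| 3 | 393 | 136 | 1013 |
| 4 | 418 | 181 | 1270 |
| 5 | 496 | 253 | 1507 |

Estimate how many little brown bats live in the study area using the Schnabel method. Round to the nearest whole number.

N ≈ 2947

Σ MᵢCᵢ = 0·513 + 513·604 + 1013·393 + 1270·418 + 1507·496 = 0 + 309852 + 398109 + 530860 + 747472 = 1986293
Σ Rᵢ = 0 + 104 + 136 + 181 + 253 = 674
N̂ = 1986293 / 674 ≈ 2947.0 → 2947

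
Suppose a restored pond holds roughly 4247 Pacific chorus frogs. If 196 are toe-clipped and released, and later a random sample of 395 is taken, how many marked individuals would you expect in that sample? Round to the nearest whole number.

expected recaptures ≈ 18

The marked fraction of the population is 196/4247, so in a sample of 395 expect C·(M/N) marked.
E[R] = 196 × 395 / 4247 = 77420 / 4247 ≈ 18.2 → 18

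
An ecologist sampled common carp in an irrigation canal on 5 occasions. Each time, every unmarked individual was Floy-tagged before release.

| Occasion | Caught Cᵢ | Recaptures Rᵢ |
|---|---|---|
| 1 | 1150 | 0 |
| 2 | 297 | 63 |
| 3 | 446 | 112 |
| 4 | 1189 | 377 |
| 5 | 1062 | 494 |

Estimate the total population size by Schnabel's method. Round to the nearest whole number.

Marked at large before each occasion: Mᵢ = Σⱼ<ᵢ (Cⱼ − Rⱼ) → M1=0, M2=1150, M3=1384, M4=1718, M5=2530
Σ MᵢCᵢ = 0·1150 + 1150·297 + 1384·446 + 1718·1189 + 2530·1062 = 0 + 341550 + 617264 + 2042702 + 2686860 = 5688376
Σ Rᵢ = 0 + 63 + 112 + 377 + 494 = 1046
N̂ = 5688376 / 1046 ≈ 5438.2 → 5438

N ≈ 5438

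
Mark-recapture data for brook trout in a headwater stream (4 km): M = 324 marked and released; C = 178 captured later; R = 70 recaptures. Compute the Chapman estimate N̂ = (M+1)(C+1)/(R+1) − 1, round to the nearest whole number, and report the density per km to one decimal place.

density ≈ 204.5 brook trout per km

N̂ = 325·179/71 − 1 = 58175/71 − 1 ≈ 818.4 → 818
Density = N̂ / area = 818 / 4 ≈ 204.50 → 204.5 per km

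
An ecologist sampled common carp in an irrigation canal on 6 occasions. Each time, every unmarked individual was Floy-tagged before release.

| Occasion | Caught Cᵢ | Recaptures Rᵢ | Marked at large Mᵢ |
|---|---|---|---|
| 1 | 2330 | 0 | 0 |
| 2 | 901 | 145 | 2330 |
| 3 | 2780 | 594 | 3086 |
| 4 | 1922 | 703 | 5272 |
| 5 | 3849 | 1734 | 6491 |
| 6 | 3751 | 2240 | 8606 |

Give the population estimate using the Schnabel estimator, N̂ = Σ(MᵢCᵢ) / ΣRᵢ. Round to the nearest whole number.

N ≈ 14,416

Σ MᵢCᵢ = 0·2330 + 2330·901 + 3086·2780 + 5272·1922 + 6491·3849 + 8606·3751 = 0 + 2099330 + 8579080 + 10132784 + 24983859 + 32281106 = 78076159
Σ Rᵢ = 0 + 145 + 594 + 703 + 1734 + 2240 = 5416
N̂ = 78076159 / 5416 ≈ 14415.8 → 14416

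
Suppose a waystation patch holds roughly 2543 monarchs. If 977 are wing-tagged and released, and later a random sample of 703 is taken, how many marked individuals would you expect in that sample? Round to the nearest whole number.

Expected recaptures E[R] = M·C / N.
E[R] = 977 × 703 / 2543 = 686831 / 2543 ≈ 270.1 → 270

expected recaptures ≈ 270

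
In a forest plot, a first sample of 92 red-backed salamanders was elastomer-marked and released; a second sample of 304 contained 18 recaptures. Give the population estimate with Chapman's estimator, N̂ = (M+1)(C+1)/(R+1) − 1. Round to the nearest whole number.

N̂ = (92+1)(304+1)/(18+1) − 1 = 93·305/19 − 1
= 28365/19 − 1 ≈ 1492.9 − 1 ≈ 1491.9 → 1492

N ≈ 1492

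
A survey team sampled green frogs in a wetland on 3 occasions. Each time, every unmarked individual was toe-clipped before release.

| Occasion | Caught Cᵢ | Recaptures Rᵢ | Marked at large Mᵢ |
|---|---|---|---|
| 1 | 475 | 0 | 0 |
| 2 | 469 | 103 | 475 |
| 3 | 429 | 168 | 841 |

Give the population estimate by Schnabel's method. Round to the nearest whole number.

N ≈ 2153

Σ MᵢCᵢ = 0·475 + 475·469 + 841·429 = 0 + 222775 + 360789 = 583564
Σ Rᵢ = 0 + 103 + 168 = 271
N̂ = 583564 / 271 ≈ 2153.4 → 2153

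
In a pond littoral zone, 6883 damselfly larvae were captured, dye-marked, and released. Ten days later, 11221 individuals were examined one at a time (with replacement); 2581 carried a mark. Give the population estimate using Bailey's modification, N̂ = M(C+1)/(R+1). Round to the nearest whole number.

N̂ = 6883·(11221+1)/(2581+1) = 6883·11222/2582 = 77241026/2582 ≈ 29915.2 → 29915

N ≈ 29,915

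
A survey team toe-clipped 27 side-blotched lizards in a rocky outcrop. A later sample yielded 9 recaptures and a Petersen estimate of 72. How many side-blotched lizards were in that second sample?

From N = M·C/R: C = N·R / M = 72·9 / 27 = 648 / 27 = 24.

C = 24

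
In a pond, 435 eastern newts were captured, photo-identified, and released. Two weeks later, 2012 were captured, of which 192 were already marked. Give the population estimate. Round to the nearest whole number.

The marked fraction in the recapture sample should equal the marked fraction in the population: 192/2012 = 435/N.
N = (435 × 2012) / 192 = 875220 / 192 ≈ 4558.4 → 4558

N ≈ 4558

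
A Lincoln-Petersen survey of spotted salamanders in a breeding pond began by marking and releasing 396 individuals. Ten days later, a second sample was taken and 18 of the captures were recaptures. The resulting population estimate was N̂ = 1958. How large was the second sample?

From N = M·C/R: C = N·R / M = 1958·18 / 396 = 35244 / 396 = 89.

C = 89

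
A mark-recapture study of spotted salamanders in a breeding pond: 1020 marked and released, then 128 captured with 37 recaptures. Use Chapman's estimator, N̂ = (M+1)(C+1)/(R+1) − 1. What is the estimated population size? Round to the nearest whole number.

N ≈ 3465

N̂ = (1020+1)(128+1)/(37+1) − 1 = 1021·129/38 − 1
= 131709/38 − 1 ≈ 3466.0 − 1 ≈ 3465.0 → 3465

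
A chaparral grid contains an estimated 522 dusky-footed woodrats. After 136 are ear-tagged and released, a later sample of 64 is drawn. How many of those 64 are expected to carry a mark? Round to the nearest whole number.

The marked fraction of the population is 136/522, so in a sample of 64 expect C·(M/N) marked.
E[R] = 136 × 64 / 522 = 8704 / 522 ≈ 16.7 → 17

expected recaptures ≈ 17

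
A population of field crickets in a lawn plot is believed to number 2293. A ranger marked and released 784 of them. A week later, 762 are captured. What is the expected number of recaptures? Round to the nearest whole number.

The marked fraction of the population is 784/2293, so in a sample of 762 expect C·(M/N) marked.
E[R] = 784 × 762 / 2293 = 597408 / 2293 ≈ 260.5 → 261

expected recaptures ≈ 261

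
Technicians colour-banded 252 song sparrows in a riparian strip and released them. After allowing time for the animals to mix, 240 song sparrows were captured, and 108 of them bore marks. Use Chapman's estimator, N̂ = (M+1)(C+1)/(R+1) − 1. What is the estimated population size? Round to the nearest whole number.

N ≈ 558

N̂ = (252+1)(240+1)/(108+1) − 1 = 253·241/109 − 1
= 60973/109 − 1 ≈ 559.4 − 1 ≈ 558.4 → 558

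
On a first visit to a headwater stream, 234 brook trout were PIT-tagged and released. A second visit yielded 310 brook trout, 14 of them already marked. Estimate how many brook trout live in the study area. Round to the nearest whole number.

N = (234 × 310) / 14 = 72540 / 14 ≈ 5181.4 → 5181

N ≈ 5181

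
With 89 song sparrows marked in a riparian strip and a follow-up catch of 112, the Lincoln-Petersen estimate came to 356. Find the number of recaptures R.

From N = M·C/R: R = M·C / N = 89·112 / 356 = 9968 / 356 = 28.

R = 28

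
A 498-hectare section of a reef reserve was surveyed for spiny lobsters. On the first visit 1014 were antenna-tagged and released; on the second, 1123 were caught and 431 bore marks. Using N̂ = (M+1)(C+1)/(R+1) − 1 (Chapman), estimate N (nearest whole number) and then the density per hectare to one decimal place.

density ≈ 5.3 spiny lobsters per hectare

N̂ = 1015·1124/432 − 1 = 1140860/432 − 1 ≈ 2639.9 → 2640
Density = N̂ / area = 2640 / 498 ≈ 5.30 → 5.3 per hectare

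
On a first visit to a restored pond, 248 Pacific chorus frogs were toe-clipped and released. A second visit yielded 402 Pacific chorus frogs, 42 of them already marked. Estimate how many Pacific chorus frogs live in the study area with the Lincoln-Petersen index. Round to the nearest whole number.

N ≈ 2374

Lincoln-Petersen assumes M/N = R/C, so N = M·C / R.
N = (248 × 402) / 42 = 99696 / 42 ≈ 2373.7 → 2374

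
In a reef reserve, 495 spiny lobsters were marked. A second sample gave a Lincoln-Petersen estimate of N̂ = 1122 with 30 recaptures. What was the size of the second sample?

C = 68

From N = M·C/R: C = N·R / M = 1122·30 / 495 = 33660 / 495 = 68.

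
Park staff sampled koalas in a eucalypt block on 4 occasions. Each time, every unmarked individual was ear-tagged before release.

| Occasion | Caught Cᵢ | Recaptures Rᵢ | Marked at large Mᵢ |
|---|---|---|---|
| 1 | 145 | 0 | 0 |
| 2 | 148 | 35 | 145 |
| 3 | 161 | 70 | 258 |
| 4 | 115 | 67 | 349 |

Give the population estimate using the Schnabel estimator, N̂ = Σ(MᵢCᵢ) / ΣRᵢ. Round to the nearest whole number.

N ≈ 600

Σ MᵢCᵢ = 0·145 + 145·148 + 258·161 + 349·115 = 0 + 21460 + 41538 + 40135 = 103133
Σ Rᵢ = 0 + 35 + 70 + 67 = 172
N̂ = 103133 / 172 ≈ 599.6 → 600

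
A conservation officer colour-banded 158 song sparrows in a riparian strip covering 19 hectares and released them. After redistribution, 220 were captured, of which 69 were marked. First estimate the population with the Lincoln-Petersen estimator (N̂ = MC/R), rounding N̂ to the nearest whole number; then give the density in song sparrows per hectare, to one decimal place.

density ≈ 26.5 song sparrows per hectare

N̂ = 158·220/69 = 34760/69 ≈ 503.8 → 504
Density = N̂ / area = 504 / 19 ≈ 26.53 → 26.5 per hectare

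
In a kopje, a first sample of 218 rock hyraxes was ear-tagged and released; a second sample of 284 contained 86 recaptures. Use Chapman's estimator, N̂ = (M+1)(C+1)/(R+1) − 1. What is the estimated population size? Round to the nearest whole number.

N̂ = (218+1)(284+1)/(86+1) − 1 = 219·285/87 − 1
= 62415/87 − 1 ≈ 717.4 − 1 ≈ 716.4 → 716

N ≈ 716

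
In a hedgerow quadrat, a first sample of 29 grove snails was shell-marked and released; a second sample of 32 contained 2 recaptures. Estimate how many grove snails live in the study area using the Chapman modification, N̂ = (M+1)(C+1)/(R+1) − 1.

N = 329

N̂ = (29+1)(32+1)/(2+1) − 1 = 30·33/3 − 1
= 990/3 − 1 = 330 − 1 = 329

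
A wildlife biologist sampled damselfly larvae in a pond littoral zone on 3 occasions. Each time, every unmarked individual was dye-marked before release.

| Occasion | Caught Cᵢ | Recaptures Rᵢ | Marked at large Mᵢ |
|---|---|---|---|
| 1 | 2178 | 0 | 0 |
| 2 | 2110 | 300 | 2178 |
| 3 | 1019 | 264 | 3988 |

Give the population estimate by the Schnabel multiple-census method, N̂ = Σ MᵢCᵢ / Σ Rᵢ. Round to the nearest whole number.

Σ MᵢCᵢ = 0·2178 + 2178·2110 + 3988·1019 = 0 + 4595580 + 4063772 = 8659352
Σ Rᵢ = 0 + 300 + 264 = 564
N̂ = 8659352 / 564 ≈ 15353.46 → 15353

N ≈ 15,353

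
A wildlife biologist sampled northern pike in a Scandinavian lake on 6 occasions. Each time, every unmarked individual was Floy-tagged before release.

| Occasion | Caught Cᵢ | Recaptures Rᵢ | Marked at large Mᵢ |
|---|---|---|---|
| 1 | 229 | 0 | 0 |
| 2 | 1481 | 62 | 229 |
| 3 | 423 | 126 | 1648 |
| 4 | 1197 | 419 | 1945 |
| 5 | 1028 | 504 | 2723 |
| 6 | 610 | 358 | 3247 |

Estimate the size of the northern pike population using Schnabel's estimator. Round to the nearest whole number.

Σ MᵢCᵢ = 0·229 + 229·1481 + 1648·423 + 1945·1197 + 2723·1028 + 3247·610 = 0 + 339149 + 697104 + 2328165 + 2799244 + 1980670 = 8144332
Σ Rᵢ = 0 + 62 + 126 + 419 + 504 + 358 = 1469
N̂ = 8144332 / 1469 ≈ 5544.1 → 5544

N ≈ 5544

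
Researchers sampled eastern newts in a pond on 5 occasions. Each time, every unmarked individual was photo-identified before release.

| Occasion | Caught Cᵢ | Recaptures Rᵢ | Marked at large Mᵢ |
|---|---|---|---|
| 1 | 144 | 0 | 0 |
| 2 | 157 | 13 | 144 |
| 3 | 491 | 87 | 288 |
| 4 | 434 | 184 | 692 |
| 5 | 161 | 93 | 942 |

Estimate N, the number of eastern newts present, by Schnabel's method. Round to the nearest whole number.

Σ MᵢCᵢ = 0·144 + 144·157 + 288·491 + 692·434 + 942·161 = 0 + 22608 + 141408 + 300328 + 151662 = 616006
Σ Rᵢ = 0 + 13 + 87 + 184 + 93 = 377
N̂ = 616006 / 377 ≈ 1634.0 → 1634

N ≈ 1634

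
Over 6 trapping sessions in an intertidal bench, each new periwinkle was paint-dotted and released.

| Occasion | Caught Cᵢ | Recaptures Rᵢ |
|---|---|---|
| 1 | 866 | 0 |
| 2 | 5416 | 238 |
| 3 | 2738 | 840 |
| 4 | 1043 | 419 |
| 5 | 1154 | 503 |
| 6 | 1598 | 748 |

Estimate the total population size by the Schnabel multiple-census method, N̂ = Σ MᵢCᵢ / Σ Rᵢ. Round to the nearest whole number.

N ≈ 19,700

Marked at large before each occasion: Mᵢ = Σⱼ<ᵢ (Cⱼ − Rⱼ) → M1=0, M2=866, M3=6044, M4=7942, M5=8566, M6=9217
Σ MᵢCᵢ = 0·866 + 866·5416 + 6044·2738 + 7942·1043 + 8566·1154 + 9217·1598 = 0 + 4690256 + 16548472 + 8283506 + 9885164 + 14728766 = 54136164
Σ Rᵢ = 0 + 238 + 840 + 419 + 503 + 748 = 2748
N̂ = 54136164 / 2748 ≈ 19700.2 → 19700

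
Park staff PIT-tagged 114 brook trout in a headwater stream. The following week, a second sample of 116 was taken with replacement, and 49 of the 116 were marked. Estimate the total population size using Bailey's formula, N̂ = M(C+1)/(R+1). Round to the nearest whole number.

N̂ = 114·(116+1)/(49+1) = 114·117/50 = 13338/50 ≈ 266.8 → 267

N ≈ 267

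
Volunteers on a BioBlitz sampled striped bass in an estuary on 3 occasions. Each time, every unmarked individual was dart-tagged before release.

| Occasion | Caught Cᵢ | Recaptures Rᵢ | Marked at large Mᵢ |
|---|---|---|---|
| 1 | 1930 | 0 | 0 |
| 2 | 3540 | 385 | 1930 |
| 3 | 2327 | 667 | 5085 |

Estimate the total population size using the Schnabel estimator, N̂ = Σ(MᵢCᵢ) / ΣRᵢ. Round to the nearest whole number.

Σ MᵢCᵢ = 0·1930 + 1930·3540 + 5085·2327 = 0 + 6832200 + 11832795 = 18664995
Σ Rᵢ = 0 + 385 + 667 = 1052
N̂ = 18664995 / 1052 ≈ 17742.4 → 17742

N ≈ 17,742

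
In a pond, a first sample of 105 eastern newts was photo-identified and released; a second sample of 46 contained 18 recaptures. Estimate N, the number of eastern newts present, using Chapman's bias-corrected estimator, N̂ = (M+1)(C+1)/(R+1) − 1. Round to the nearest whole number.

N ≈ 261

N̂ = (105+1)(46+1)/(18+1) − 1 = 106·47/19 − 1
= 4982/19 − 1 ≈ 262.2 − 1 ≈ 261.2 → 261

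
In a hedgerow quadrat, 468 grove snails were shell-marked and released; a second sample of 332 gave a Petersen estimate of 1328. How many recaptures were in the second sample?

R = 117

From N = M·C/R: R = M·C / N = 468·332 / 1328 = 155376 / 1328 = 117.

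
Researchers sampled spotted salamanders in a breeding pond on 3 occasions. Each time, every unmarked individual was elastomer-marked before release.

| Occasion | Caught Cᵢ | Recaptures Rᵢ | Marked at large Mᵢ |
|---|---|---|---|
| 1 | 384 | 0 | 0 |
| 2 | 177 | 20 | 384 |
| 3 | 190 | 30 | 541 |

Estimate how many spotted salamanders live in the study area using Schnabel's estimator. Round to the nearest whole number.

N ≈ 3415

Σ MᵢCᵢ = 0·384 + 384·177 + 541·190 = 0 + 67968 + 102790 = 170758
Σ Rᵢ = 0 + 20 + 30 = 50
N̂ = 170758 / 50 ≈ 3415.2 → 3415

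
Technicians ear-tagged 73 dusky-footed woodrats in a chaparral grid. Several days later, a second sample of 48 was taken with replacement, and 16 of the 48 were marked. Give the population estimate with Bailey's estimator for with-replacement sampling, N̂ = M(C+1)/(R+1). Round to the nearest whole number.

N ≈ 210

N̂ = 73·(48+1)/(16+1) = 73·49/17 = 3577/17 ≈ 210.4 → 210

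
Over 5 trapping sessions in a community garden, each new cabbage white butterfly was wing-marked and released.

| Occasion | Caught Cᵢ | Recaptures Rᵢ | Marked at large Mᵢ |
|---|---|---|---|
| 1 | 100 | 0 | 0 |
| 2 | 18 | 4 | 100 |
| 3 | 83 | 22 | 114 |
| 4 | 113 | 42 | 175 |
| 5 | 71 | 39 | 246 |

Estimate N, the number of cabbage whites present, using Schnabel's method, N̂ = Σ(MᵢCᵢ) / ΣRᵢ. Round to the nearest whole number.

N ≈ 453

Σ MᵢCᵢ = 0·100 + 100·18 + 114·83 + 175·113 + 246·71 = 0 + 1800 + 9462 + 19775 + 17466 = 48503
Σ Rᵢ = 0 + 4 + 22 + 42 + 39 = 107
N̂ = 48503 / 107 ≈ 453.3 → 453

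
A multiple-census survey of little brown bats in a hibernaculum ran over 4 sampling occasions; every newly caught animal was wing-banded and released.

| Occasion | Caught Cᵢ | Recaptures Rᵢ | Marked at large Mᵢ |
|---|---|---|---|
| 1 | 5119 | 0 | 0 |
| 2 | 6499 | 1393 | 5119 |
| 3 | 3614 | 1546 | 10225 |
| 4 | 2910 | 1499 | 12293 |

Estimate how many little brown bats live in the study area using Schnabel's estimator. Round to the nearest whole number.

Σ MᵢCᵢ = 0·5119 + 5119·6499 + 10225·3614 + 12293·2910 = 0 + 33268381 + 36953150 + 35772630 = 105994161
Σ Rᵢ = 0 + 1393 + 1546 + 1499 = 4438
N̂ = 105994161 / 4438 ≈ 23883.3 → 23883

N ≈ 23,883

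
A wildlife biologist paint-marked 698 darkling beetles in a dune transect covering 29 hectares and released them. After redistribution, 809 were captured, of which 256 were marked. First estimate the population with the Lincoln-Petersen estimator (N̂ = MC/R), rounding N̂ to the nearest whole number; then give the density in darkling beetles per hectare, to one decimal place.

density ≈ 76.1 darkling beetles per hectare

N̂ = 698·809/256 = 564682/256 ≈ 2205.8 → 2206
Density = N̂ / area = 2206 / 29 ≈ 76.07 → 76.1 per hectare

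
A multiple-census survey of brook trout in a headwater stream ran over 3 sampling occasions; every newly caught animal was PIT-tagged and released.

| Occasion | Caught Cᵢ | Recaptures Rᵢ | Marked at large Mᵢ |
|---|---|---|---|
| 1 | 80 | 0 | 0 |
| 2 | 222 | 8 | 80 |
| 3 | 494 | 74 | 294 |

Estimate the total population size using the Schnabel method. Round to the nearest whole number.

Σ MᵢCᵢ = 0·80 + 80·222 + 294·494 = 0 + 17760 + 145236 = 162996
Σ Rᵢ = 0 + 8 + 74 = 82
N̂ = 162996 / 82 ≈ 1987.8 → 1988

N ≈ 1988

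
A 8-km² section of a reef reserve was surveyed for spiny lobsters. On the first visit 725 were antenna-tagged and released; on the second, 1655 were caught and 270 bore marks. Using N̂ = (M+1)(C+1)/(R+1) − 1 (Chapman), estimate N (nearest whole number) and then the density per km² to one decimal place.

N̂ = 726·1656/271 − 1 = 1202256/271 − 1 ≈ 4435.4 → 4435
Density = N̂ / area = 4435 / 8 ≈ 554.38 → 554.4 per km²

density ≈ 554.4 spiny lobsters per km²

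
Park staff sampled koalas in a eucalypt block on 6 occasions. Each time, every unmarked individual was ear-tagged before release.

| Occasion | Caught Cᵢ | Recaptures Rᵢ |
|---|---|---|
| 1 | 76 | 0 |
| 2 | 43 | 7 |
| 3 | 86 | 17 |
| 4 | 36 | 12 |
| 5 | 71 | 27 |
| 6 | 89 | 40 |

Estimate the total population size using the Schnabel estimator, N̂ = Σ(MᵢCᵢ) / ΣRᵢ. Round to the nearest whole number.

N ≈ 545

Marked at large before each occasion: Mᵢ = Σⱼ<ᵢ (Cⱼ − Rⱼ) → M1=0, M2=76, M3=112, M4=181, M5=205, M6=249
Σ MᵢCᵢ = 0·76 + 76·43 + 112·86 + 181·36 + 205·71 + 249·89 = 0 + 3268 + 9632 + 6516 + 14555 + 22161 = 56132
Σ Rᵢ = 0 + 7 + 17 + 12 + 27 + 40 = 103
N̂ = 56132 / 103 ≈ 545.0 → 545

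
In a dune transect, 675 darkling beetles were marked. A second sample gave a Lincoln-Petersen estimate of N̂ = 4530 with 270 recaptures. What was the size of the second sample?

From N = M·C/R: C = N·R / M = 4530·270 / 675 = 1223100 / 675 = 1812.

C = 1812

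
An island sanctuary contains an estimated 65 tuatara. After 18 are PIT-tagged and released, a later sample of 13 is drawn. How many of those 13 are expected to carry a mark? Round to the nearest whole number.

expected recaptures ≈ 4

Expected recaptures E[R] = M·C / N.
E[R] = 18 × 13 / 65 = 234 / 65 ≈ 3.6 → 4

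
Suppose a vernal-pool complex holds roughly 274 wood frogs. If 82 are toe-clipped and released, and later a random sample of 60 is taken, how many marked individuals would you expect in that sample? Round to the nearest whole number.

expected recaptures ≈ 18

Expected recaptures E[R] = M·C / N.
E[R] = 82 × 60 / 274 = 4920 / 274 ≈ 18.0 → 18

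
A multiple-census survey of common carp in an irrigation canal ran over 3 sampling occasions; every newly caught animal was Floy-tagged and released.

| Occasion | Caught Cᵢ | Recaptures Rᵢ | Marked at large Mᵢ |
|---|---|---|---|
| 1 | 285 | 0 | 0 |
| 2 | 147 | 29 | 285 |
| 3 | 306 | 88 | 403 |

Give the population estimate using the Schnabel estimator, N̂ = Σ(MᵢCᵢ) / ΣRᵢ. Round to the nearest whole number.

Σ MᵢCᵢ = 0·285 + 285·147 + 403·306 = 0 + 41895 + 123318 = 165213
Σ Rᵢ = 0 + 29 + 88 = 117
N̂ = 165213 / 117 ≈ 1412.1 → 1412

N ≈ 1412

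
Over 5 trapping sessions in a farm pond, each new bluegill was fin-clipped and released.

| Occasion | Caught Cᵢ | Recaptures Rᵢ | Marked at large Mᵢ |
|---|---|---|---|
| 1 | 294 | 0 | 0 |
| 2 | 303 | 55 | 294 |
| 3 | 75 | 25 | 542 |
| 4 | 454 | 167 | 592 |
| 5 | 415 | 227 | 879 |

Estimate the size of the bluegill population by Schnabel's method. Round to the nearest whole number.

Σ MᵢCᵢ = 0·294 + 294·303 + 542·75 + 592·454 + 879·415 = 0 + 89082 + 40650 + 268768 + 364785 = 763285
Σ Rᵢ = 0 + 55 + 25 + 167 + 227 = 474
N̂ = 763285 / 474 ≈ 1610.3 → 1610

N ≈ 1610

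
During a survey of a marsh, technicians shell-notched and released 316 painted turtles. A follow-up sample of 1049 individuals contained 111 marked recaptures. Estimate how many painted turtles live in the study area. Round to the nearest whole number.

N ≈ 2986

The marked fraction in the recapture sample should equal the marked fraction in the population: 111/1049 = 316/N.
N = (316 × 1049) / 111 = 331484 / 111 ≈ 2986.3 → 2986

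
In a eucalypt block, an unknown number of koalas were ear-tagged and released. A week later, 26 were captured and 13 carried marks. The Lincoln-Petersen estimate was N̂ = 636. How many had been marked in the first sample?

From N = M·C/R: M = N·R / C = 636·13 / 26 = 8268 / 26 = 318.

M = 318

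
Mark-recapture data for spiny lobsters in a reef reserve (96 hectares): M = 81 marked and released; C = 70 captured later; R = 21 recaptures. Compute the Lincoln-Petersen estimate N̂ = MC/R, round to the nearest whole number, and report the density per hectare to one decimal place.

N̂ = 81·70/21 = 5670/21 = 270
Density = N̂ / area = 270 / 96 ≈ 2.81 → 2.8 per hectare

density ≈ 2.8 spiny lobsters per hectare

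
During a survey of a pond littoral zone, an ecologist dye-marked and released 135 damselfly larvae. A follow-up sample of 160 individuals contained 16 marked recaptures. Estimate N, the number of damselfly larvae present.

N = (135 × 160) / 16 = 21600 / 16 = 1350

N = 1350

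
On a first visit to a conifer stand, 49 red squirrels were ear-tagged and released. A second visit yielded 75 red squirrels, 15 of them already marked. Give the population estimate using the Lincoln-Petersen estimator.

N = 245

N = (49 × 75) / 15 = 3675 / 15 = 245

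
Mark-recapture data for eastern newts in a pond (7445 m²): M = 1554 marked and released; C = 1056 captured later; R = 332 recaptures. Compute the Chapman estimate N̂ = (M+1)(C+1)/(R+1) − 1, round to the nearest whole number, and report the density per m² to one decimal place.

density ≈ 0.7 eastern newts per m²

N̂ = 1555·1057/333 − 1 = 1643635/333 − 1 ≈ 4934.8 → 4935
Density = N̂ / area = 4935 / 7445 ≈ 0.66 → 0.7 per m²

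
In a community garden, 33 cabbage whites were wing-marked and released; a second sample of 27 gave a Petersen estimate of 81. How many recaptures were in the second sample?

From N = M·C/R: R = M·C / N = 33·27 / 81 = 891 / 81 = 11.

R = 11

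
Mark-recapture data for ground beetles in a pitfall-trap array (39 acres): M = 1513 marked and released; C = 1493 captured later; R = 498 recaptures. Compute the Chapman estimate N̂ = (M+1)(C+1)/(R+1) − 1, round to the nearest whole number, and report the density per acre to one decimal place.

N̂ = 1514·1494/499 − 1 = 2261916/499 − 1 ≈ 4531.9 → 4532
Density = N̂ / area = 4532 / 39 ≈ 116.21 → 116.2 per acre

density ≈ 116.2 ground beetles per acre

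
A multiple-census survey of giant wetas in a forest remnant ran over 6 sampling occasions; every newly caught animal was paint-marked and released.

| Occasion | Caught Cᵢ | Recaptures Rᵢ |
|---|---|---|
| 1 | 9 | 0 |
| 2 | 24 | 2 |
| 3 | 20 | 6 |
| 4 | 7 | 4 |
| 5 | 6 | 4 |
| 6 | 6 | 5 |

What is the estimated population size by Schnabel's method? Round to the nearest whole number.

N ≈ 83

Marked at large before each occasion: Mᵢ = Σⱼ<ᵢ (Cⱼ − Rⱼ) → M1=0, M2=9, M3=31, M4=45, M5=48, M6=50
Σ MᵢCᵢ = 0·9 + 9·24 + 31·20 + 45·7 + 48·6 + 50·6 = 0 + 216 + 620 + 315 + 288 + 300 = 1739
Σ Rᵢ = 0 + 2 + 6 + 4 + 4 + 5 = 21
N̂ = 1739 / 21 ≈ 82.8 → 83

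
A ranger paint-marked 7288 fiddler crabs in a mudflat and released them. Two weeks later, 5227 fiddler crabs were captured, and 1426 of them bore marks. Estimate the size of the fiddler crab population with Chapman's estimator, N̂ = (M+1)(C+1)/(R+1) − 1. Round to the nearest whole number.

N̂ = (7288+1)(5227+1)/(1426+1) − 1 = 7289·5228/1427 − 1
= 38106892/1427 − 1 ≈ 26704.2 − 1 ≈ 26703.2 → 26703

N ≈ 26,703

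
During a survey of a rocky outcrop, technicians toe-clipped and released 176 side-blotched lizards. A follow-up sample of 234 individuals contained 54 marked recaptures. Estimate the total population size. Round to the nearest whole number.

N ≈ 763

The marked fraction in the recapture sample should equal the marked fraction in the population: 54/234 = 176/N.
N = (176 × 234) / 54 = 41184 / 54 ≈ 762.7 → 763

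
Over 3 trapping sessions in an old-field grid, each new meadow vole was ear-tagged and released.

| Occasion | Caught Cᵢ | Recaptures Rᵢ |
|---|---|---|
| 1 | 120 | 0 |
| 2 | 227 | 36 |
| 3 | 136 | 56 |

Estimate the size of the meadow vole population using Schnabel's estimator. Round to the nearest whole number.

N ≈ 756

Marked at large before each occasion: Mᵢ = Σⱼ<ᵢ (Cⱼ − Rⱼ) → M1=0, M2=120, M3=311
Σ MᵢCᵢ = 0·120 + 120·227 + 311·136 = 0 + 27240 + 42296 = 69536
Σ Rᵢ = 0 + 36 + 56 = 92
N̂ = 69536 / 92 ≈ 755.8 → 756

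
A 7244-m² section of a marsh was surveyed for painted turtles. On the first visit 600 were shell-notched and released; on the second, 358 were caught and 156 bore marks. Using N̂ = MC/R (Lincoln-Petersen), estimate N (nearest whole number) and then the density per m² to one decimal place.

N̂ = 600·358/156 = 214800/156 ≈ 1376.9 → 1377
Density = N̂ / area = 1377 / 7244 ≈ 0.19 → 0.2 per m²

density ≈ 0.2 painted turtles per m²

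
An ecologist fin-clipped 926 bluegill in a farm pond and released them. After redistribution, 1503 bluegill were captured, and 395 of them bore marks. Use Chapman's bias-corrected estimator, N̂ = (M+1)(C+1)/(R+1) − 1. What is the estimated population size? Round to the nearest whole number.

N ≈ 3520

N̂ = (926+1)(1503+1)/(395+1) − 1 = 927·1504/396 − 1
= 1394208/396 − 1 ≈ 3520.7 − 1 ≈ 3519.7 → 3520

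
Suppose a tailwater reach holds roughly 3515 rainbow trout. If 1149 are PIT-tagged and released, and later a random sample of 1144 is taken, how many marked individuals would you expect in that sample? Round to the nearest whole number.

The marked fraction of the population is 1149/3515, so in a sample of 1144 expect C·(M/N) marked.
E[R] = 1149 × 1144 / 3515 = 1314456 / 3515 ≈ 374.0 → 374

expected recaptures ≈ 374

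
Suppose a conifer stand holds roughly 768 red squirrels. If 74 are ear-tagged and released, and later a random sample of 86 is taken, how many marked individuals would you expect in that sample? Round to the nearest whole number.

Expected recaptures E[R] = M·C / N.
E[R] = 74 × 86 / 768 = 6364 / 768 ≈ 8.3 → 8

expected recaptures ≈ 8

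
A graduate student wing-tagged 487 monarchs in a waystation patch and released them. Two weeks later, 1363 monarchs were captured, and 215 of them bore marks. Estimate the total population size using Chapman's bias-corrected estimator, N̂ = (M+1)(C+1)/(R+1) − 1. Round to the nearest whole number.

N̂ = (487+1)(1363+1)/(215+1) − 1 = 488·1364/216 − 1
= 665632/216 − 1 ≈ 3081.6 − 1 ≈ 3080.6 → 3081

N ≈ 3081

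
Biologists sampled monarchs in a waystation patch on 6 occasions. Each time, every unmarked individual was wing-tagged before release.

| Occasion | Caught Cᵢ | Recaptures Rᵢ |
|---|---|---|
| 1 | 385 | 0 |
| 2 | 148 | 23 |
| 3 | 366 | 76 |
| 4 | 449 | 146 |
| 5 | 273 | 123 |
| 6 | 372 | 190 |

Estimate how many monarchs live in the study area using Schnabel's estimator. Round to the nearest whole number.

Marked at large before each occasion: Mᵢ = Σⱼ<ᵢ (Cⱼ − Rⱼ) → M1=0, M2=385, M3=510, M4=800, M5=1103, M6=1253
Σ MᵢCᵢ = 0·385 + 385·148 + 510·366 + 800·449 + 1103·273 + 1253·372 = 0 + 56980 + 186660 + 359200 + 301119 + 466116 = 1370075
Σ Rᵢ = 0 + 23 + 76 + 146 + 123 + 190 = 558
N̂ = 1370075 / 558 ≈ 2455.3 → 2455

N ≈ 2455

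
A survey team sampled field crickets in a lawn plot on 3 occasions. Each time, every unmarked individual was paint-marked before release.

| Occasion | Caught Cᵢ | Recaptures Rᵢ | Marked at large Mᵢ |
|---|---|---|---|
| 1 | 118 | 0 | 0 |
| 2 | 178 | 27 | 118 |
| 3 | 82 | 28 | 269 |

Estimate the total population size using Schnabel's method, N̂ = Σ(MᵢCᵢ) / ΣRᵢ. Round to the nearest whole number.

Σ MᵢCᵢ = 0·118 + 118·178 + 269·82 = 0 + 21004 + 22058 = 43062
Σ Rᵢ = 0 + 27 + 28 = 55
N̂ = 43062 / 55 ≈ 782.9 → 783

N ≈ 783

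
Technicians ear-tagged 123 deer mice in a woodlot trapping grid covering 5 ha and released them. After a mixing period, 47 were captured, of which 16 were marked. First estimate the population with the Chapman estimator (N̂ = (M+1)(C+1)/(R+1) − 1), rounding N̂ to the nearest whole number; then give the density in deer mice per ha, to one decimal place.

N̂ = 124·48/17 − 1 = 5952/17 − 1 ≈ 349.1 → 349
Density = N̂ / area = 349 / 5 ≈ 69.80 → 69.8 per ha

density ≈ 69.8 deer mice per ha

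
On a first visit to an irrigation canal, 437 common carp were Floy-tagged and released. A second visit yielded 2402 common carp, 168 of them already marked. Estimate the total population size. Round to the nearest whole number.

If marked individuals mix randomly, R/C ≈ M/N, giving N ≈ M·C/R.
N = (437 × 2402) / 168 = 1049674 / 168 ≈ 6248.1 → 6248

N ≈ 6248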